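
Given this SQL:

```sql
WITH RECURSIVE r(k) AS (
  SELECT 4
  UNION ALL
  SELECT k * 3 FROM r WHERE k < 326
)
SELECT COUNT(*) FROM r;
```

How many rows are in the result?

Base: k=4.
Iteration 1: 4 < 326 holds -> k = 4 * 3 = 12.
Iteration 2: 12 < 326 holds -> k = 12 * 3 = 36.
Iteration 3: 36 < 326 holds -> k = 36 * 3 = 108.
Iteration 4: 108 < 326 holds -> k = 108 * 3 = 324.
Iteration 5: 324 < 326 holds -> k = 324 * 3 = 972.
Iteration 6: 972 < 326 fails; recursion stops.
Total rows emitted: 6.

6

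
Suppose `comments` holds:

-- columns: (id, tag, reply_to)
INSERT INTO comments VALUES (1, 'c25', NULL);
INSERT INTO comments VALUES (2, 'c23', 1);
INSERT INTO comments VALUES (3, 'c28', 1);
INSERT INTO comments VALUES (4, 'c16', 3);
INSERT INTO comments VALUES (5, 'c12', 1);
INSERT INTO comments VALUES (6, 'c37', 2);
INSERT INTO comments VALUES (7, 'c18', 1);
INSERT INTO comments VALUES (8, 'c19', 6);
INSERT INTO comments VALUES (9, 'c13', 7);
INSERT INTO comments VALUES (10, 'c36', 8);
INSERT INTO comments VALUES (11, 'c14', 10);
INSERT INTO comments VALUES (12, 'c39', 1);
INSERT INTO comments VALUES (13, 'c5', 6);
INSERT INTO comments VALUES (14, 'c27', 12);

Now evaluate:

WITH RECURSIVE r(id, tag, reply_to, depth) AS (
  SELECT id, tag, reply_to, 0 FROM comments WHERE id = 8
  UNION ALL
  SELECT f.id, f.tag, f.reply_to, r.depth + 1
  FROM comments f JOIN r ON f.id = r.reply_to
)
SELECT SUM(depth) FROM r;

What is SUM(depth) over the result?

Base: id=8 (c19), reply_to=6, depth 0.
Iteration 1: join on id=6 -> c37 (id 6, reply_to=2, depth 1).
Iteration 2: join on id=2 -> c23 (id 2, reply_to=1, depth 2).
Iteration 3: join on id=1 -> c25 (id 1, reply_to=NULL, depth 3).
Iteration 4: reply_to is NULL; no match; recursion stops.
SUM(depth) = 0 + 1 + 2 + 3 = 6.

6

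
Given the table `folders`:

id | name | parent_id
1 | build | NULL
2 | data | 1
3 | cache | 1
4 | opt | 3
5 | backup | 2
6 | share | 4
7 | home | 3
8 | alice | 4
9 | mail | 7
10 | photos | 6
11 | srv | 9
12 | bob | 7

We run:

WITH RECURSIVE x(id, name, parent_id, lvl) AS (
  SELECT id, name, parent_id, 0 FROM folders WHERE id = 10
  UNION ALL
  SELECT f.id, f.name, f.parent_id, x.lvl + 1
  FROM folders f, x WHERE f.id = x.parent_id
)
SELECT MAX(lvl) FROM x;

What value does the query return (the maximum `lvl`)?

4

Base: id=10 (photos), parent_id=6, lvl 0.
Iteration 1: join on id=6 -> share (id 6, parent_id=4, lvl 1).
Iteration 2: join on id=4 -> opt (id 4, parent_id=3, lvl 2).
Iteration 3: join on id=3 -> cache (id 3, parent_id=1, lvl 3).
Iteration 4: join on id=1 -> build (id 1, parent_id=NULL, lvl 4).
Iteration 5: parent_id is NULL; no match; recursion stops.
lvl values: 0, 1, 2, 3, 4; the maximum is 4.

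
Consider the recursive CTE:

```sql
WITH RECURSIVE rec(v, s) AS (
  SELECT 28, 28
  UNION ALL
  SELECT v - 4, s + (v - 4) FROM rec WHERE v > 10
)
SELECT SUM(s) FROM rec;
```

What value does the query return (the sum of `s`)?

Base: v=28, s=28.
Iteration 1: 28 > 10 holds -> v = 28 - 4 = 24, s = 28 + 24 = 52.
Iteration 2: 24 > 10 holds -> v = 24 - 4 = 20, s = 52 + 20 = 72.
Iteration 3: 20 > 10 holds -> v = 20 - 4 = 16, s = 72 + 16 = 88.
Iteration 4: 16 > 10 holds -> v = 16 - 4 = 12, s = 88 + 12 = 100.
Iteration 5: 12 > 10 holds -> v = 12 - 4 = 8, s = 100 + 8 = 108.
Iteration 6: 8 > 10 fails; recursion stops.
SUM(s) = 28 + 52 + 72 + 88 + 100 + 108 = 448.

448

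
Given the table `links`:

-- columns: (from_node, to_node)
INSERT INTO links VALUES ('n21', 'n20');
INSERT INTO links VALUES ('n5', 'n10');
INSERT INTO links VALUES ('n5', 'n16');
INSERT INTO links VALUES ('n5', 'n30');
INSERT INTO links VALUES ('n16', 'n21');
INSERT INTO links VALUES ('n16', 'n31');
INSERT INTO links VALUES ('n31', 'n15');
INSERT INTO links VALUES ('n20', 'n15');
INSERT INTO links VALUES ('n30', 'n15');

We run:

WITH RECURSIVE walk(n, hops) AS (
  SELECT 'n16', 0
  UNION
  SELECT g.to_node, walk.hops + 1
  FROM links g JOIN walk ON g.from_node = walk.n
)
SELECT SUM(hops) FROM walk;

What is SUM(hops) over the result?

9

Base: (n16, hops=0).
Iteration 1: edges from {n16} -> (n21, hops=1), (n31, hops=1).
Iteration 2: edges from {n21,n31} -> (n15, hops=2), (n20, hops=2).
Iteration 3: edges from {n15,n20} -> (n15, hops=3).
Iteration 4: no outgoing edges from {n15}; recursion stops.
SUM(hops) = 0 + 1 + 1 + 2 + 2 + 3 = 9.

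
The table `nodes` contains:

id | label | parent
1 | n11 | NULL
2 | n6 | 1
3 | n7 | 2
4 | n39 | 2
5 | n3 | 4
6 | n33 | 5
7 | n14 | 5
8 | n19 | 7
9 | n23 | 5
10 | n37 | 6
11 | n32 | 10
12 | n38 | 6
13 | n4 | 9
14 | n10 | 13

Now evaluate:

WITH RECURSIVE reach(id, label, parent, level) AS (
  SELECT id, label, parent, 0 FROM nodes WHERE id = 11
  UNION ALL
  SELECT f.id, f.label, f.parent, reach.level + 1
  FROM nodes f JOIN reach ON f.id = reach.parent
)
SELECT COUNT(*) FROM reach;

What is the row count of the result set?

7

Base: id=11 (n32), parent=10, level 0.
Iteration 1: join on id=10 -> n37 (id 10, parent=6, level 1).
Iteration 2: join on id=6 -> n33 (id 6, parent=5, level 2).
Iteration 3: join on id=5 -> n3 (id 5, parent=4, level 3).
Iteration 4: join on id=4 -> n39 (id 4, parent=2, level 4).
Iteration 5: join on id=2 -> n6 (id 2, parent=1, level 5).
Iteration 6: join on id=1 -> n11 (id 1, parent=NULL, level 6).
Iteration 7: parent is NULL; no match; recursion stops.
Total rows emitted: 7.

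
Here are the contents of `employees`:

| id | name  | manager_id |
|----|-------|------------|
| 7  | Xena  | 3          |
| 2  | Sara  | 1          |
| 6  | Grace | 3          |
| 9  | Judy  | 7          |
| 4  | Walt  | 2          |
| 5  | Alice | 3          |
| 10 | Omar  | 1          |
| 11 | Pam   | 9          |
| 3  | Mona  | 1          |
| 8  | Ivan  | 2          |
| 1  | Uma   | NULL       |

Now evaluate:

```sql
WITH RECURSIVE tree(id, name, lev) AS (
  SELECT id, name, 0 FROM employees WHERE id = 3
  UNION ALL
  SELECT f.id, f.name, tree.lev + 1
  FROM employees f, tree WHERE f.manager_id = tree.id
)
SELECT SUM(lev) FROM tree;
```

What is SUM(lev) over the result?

Base: id=3 (Mona) at lev 0.
Iteration 1: rows with manager_id in {3} -> Alice (id 5, lev 1), Grace (id 6, lev 1), Xena (id 7, lev 1).
Iteration 2: rows with manager_id in {5,6,7} -> Judy (id 9, lev 2).
Iteration 3: rows with manager_id in {9} -> Pam (id 11, lev 3).
Iteration 4: no rows with manager_id in {11}; recursion stops.
SUM(lev) = 0 + 1 + 1 + 1 + 2 + 3 = 8.

8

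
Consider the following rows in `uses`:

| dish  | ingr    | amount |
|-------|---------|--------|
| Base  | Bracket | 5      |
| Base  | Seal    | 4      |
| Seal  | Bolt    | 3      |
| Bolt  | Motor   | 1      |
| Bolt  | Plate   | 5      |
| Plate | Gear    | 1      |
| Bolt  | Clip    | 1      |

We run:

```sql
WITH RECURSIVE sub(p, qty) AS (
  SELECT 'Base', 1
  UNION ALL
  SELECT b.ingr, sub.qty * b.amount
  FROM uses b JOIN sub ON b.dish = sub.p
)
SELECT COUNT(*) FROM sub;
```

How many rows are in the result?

Base: (Base, qty=1).
Iteration 1: components of {Base} -> Bracket = 1*5 = 5, Seal = 1*4 = 4.
Iteration 2: components of {Bracket,Seal} -> Bolt = 4*3 = 12.
Iteration 3: components of {Bolt} -> Clip = 12*1 = 12, Motor = 12*1 = 12, Plate = 12*5 = 60.
Iteration 4: components of {Clip,Motor,Plate} -> Gear = 60*1 = 60.
Iteration 5: no further components; recursion stops.
Total rows emitted: 8.

8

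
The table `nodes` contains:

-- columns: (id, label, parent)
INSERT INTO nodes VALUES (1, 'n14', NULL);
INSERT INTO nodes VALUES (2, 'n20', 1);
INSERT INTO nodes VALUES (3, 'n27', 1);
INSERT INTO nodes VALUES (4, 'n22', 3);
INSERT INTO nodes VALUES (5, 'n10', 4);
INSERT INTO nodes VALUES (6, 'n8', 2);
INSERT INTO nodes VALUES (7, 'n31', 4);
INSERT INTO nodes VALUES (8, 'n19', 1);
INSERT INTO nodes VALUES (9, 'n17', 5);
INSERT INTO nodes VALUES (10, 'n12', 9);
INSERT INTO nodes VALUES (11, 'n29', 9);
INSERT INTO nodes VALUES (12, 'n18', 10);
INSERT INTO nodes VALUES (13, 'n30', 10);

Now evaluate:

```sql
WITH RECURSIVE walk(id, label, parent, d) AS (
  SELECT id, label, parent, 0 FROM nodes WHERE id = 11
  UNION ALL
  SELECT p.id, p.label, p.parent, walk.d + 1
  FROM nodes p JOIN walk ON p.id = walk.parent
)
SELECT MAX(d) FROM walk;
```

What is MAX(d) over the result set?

5

Base: id=11 (n29), parent=9, d 0.
Iteration 1: join on id=9 -> n17 (id 9, parent=5, d 1).
Iteration 2: join on id=5 -> n10 (id 5, parent=4, d 2).
Iteration 3: join on id=4 -> n22 (id 4, parent=3, d 3).
Iteration 4: join on id=3 -> n27 (id 3, parent=1, d 4).
Iteration 5: join on id=1 -> n14 (id 1, parent=NULL, d 5).
Iteration 6: parent is NULL; no match; recursion stops.
d values: 0, 1, 2, 3, 4, 5; the maximum is 5.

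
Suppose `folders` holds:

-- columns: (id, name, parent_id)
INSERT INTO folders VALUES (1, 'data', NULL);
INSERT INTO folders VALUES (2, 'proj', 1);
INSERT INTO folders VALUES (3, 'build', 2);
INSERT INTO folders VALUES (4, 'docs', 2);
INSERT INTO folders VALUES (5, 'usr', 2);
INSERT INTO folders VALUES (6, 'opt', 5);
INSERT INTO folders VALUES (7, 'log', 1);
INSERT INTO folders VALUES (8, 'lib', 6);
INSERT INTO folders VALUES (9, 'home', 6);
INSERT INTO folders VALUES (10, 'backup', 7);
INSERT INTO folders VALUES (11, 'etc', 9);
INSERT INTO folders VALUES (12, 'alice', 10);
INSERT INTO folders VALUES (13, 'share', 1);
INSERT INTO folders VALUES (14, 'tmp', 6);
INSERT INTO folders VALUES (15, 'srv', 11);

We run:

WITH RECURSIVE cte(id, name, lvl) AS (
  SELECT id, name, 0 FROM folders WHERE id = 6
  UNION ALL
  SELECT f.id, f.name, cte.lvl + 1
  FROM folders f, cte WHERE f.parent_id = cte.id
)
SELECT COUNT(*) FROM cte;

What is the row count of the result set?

6

Base: id=6 (opt) at lvl 0.
Iteration 1: rows with parent_id in {6} -> lib (id 8, lvl 1), home (id 9, lvl 1), tmp (id 14, lvl 1).
Iteration 2: rows with parent_id in {8,9,14} -> etc (id 11, lvl 2).
Iteration 3: rows with parent_id in {11} -> srv (id 15, lvl 3).
Iteration 4: no rows with parent_id in {15}; recursion stops.
Total rows emitted: 6.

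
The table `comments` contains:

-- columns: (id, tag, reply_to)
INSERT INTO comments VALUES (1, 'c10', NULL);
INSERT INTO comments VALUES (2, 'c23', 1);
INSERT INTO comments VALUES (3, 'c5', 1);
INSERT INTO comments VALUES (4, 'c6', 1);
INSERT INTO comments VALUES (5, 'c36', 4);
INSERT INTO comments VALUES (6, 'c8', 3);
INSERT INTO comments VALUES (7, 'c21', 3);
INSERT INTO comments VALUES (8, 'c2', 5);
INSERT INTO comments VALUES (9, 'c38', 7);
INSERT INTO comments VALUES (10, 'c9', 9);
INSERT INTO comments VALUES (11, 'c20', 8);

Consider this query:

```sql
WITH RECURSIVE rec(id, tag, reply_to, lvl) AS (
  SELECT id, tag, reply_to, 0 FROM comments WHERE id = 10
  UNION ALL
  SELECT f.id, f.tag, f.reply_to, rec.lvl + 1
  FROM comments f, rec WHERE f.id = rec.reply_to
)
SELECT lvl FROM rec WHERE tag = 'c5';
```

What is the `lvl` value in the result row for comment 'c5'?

3

Base: id=10 (c9), reply_to=9, lvl 0.
Iteration 1: join on id=9 -> c38 (id 9, reply_to=7, lvl 1).
Iteration 2: join on id=7 -> c21 (id 7, reply_to=3, lvl 2).
Iteration 3: join on id=3 -> c5 (id 3, reply_to=1, lvl 3).
Iteration 4: join on id=1 -> c10 (id 1, reply_to=NULL, lvl 4).
Iteration 5: reply_to is NULL; no match; recursion stops.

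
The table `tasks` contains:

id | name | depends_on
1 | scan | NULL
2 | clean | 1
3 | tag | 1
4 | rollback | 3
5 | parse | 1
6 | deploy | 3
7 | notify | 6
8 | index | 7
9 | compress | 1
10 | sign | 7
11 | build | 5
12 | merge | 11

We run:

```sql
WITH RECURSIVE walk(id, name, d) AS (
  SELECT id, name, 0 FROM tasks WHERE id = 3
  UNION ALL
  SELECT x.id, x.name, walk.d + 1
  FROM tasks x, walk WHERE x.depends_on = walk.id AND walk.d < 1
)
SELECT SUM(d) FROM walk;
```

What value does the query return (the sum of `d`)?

Base: id=3 (tag) at d 0.
Iteration 1: rows with depends_on in {3} -> rollback (id 4, d 1), deploy (id 6, d 1).
Iteration 2: d < 1 fails for all current rows; recursion stops.
SUM(d) = 0 + 1 + 1 = 2.

2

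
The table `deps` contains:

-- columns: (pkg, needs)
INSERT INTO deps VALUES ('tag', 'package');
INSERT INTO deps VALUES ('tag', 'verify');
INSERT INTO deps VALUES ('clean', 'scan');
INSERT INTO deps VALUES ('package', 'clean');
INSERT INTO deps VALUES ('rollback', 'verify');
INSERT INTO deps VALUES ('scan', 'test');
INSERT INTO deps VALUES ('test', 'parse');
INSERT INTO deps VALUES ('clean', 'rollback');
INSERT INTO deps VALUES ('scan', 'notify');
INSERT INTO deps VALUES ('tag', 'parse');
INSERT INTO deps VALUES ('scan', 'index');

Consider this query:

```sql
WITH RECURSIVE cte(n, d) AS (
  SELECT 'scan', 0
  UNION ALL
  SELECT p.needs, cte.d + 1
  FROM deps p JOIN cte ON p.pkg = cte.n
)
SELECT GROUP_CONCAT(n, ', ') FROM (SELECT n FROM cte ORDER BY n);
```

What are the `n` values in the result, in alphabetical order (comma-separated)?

index, notify, parse, scan, test

Base: (scan, d=0).
Iteration 1: edges from {scan} -> (index, d=1), (notify, d=1), (test, d=1).
Iteration 2: edges from {index,notify,test} -> (parse, d=2).
Iteration 3: no outgoing edges from {parse}; recursion stops.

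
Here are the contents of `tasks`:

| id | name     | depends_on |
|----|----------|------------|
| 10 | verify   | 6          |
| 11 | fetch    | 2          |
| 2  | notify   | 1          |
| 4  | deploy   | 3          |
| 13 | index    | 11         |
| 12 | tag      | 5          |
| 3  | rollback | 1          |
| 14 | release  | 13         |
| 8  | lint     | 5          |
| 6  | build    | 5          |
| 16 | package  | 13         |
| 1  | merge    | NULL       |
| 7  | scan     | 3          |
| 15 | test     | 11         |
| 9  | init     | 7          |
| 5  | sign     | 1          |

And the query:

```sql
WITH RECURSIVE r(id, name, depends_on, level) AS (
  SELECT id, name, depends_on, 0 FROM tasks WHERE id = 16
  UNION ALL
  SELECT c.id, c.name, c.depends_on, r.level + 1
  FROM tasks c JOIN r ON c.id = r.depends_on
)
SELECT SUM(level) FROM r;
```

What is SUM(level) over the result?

Base: id=16 (package), depends_on=13, level 0.
Iteration 1: join on id=13 -> index (id 13, depends_on=11, level 1).
Iteration 2: join on id=11 -> fetch (id 11, depends_on=2, level 2).
Iteration 3: join on id=2 -> notify (id 2, depends_on=1, level 3).
Iteration 4: join on id=1 -> merge (id 1, depends_on=NULL, level 4).
Iteration 5: depends_on is NULL; no match; recursion stops.
SUM(level) = 0 + 1 + 2 + 3 + 4 = 10.

10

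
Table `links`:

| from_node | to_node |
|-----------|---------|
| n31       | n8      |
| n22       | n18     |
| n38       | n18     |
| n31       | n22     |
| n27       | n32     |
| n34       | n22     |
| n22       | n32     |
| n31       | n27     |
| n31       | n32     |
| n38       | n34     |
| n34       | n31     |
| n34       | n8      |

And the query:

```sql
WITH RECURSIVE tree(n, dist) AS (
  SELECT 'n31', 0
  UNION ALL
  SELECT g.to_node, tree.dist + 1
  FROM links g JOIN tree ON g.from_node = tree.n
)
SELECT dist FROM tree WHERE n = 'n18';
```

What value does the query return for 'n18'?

2

Base: (n31, dist=0).
Iteration 1: edges from {n31} -> (n22, dist=1), (n27, dist=1), (n32, dist=1), (n8, dist=1).
Iteration 2: edges from {n22,n27,n32,n8} -> (n18, dist=2), (n32, dist=2) x2. [UNION ALL keeps all 3 new rows, including repeats]
Iteration 3: no outgoing edges from {n18,n32}; recursion stops.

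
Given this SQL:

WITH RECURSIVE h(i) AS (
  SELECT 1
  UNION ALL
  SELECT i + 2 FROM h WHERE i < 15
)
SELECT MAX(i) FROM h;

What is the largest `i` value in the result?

Base: i=1.
Iteration 1: 1 < 15 holds -> i = 1 + 2 = 3.
Iteration 2: 3 < 15 holds -> i = 3 + 2 = 5.
Iteration 3: 5 < 15 holds -> i = 5 + 2 = 7.
Iteration 4: 7 < 15 holds -> i = 7 + 2 = 9.
Iteration 5: 9 < 15 holds -> i = 9 + 2 = 11.
Iteration 6: 11 < 15 holds -> i = 11 + 2 = 13.
Iteration 7: 13 < 15 holds -> i = 13 + 2 = 15.
Iteration 8: 15 < 15 fails; recursion stops.
i values: 1, 3, 5, 7, 9, 11, 13, 15; the maximum is 15.

15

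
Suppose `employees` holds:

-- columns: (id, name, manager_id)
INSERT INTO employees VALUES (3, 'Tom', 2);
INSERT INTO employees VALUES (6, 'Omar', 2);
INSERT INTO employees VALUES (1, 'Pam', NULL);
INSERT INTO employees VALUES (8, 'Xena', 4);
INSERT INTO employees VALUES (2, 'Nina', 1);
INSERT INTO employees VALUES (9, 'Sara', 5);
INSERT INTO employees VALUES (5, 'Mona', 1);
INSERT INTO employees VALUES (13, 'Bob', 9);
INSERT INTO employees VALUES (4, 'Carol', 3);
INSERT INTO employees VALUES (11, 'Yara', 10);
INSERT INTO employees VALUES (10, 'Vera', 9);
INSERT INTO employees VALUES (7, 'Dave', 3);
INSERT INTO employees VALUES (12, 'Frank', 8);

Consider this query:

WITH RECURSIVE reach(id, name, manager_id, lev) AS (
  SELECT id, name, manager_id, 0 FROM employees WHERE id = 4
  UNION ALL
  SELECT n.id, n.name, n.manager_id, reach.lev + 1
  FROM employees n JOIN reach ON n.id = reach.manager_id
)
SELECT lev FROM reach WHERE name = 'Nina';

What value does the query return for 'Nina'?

2

Base: id=4 (Carol), manager_id=3, lev 0.
Iteration 1: join on id=3 -> Tom (id 3, manager_id=2, lev 1).
Iteration 2: join on id=2 -> Nina (id 2, manager_id=1, lev 2).
Iteration 3: join on id=1 -> Pam (id 1, manager_id=NULL, lev 3).
Iteration 4: manager_id is NULL; no match; recursion stops.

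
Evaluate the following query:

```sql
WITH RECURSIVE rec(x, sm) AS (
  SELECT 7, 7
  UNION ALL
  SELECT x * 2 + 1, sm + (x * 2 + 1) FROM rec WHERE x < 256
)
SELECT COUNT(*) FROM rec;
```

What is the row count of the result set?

Base: x=7, sm=7.
Iteration 1: 7 < 256 holds -> x = 7 * 2 + 1 = 15, sm = 7 + 15 = 22.
Iteration 2: 15 < 256 holds -> x = 15 * 2 + 1 = 31, sm = 22 + 31 = 53.
Iteration 3: 31 < 256 holds -> x = 31 * 2 + 1 = 63, sm = 53 + 63 = 116.
Iteration 4: 63 < 256 holds -> x = 63 * 2 + 1 = 127, sm = 116 + 127 = 243.
Iteration 5: 127 < 256 holds -> x = 127 * 2 + 1 = 255, sm = 243 + 255 = 498.
Iteration 6: 255 < 256 holds -> x = 255 * 2 + 1 = 511, sm = 498 + 511 = 1009.
Iteration 7: 511 < 256 fails; recursion stops.
Total rows emitted: 7.

7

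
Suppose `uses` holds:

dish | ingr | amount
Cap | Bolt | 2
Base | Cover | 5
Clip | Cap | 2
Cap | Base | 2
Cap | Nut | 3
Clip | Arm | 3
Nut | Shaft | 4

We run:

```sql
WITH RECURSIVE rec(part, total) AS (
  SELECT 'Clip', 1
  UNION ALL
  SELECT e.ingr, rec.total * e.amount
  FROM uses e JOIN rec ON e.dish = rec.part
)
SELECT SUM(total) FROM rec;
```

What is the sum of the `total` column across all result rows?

64

Base: (Clip, total=1).
Iteration 1: components of {Clip} -> Arm = 1*3 = 3, Cap = 1*2 = 2.
Iteration 2: components of {Arm,Cap} -> Base = 2*2 = 4, Bolt = 2*2 = 4, Nut = 2*3 = 6.
Iteration 3: components of {Base,Bolt,Nut} -> Cover = 4*5 = 20, Shaft = 6*4 = 24.
Iteration 4: no further components; recursion stops.
SUM(total) = 1 + 3 + 2 + 4 + 4 + 6 + 20 + 24 = 64.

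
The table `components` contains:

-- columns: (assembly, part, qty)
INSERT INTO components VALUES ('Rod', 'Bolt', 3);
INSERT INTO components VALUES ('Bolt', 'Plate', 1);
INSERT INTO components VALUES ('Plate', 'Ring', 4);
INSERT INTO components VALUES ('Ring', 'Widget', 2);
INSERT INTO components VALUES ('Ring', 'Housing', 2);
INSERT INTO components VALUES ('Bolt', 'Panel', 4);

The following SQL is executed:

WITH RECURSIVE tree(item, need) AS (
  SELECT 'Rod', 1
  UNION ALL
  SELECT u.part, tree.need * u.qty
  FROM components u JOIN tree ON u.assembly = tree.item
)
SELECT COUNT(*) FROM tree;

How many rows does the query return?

7

Base: (Rod, need=1).
Iteration 1: components of {Rod} -> Bolt = 1*3 = 3.
Iteration 2: components of {Bolt} -> Panel = 3*4 = 12, Plate = 3*1 = 3.
Iteration 3: components of {Panel,Plate} -> Ring = 3*4 = 12.
Iteration 4: components of {Ring} -> Housing = 12*2 = 24, Widget = 12*2 = 24.
Iteration 5: no further components; recursion stops.
Total rows emitted: 7.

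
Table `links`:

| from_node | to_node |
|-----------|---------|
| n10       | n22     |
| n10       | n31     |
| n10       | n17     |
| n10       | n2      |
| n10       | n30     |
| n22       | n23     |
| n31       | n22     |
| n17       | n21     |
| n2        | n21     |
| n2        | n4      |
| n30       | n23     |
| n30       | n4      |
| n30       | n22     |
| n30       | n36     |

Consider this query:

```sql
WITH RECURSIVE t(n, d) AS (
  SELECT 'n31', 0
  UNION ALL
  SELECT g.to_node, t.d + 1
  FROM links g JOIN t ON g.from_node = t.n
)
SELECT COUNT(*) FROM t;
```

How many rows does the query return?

3

Base: (n31, d=0).
Iteration 1: edges from {n31} -> (n22, d=1).
Iteration 2: edges from {n22} -> (n23, d=2).
Iteration 3: no outgoing edges from {n23}; recursion stops.
Total rows emitted: 3.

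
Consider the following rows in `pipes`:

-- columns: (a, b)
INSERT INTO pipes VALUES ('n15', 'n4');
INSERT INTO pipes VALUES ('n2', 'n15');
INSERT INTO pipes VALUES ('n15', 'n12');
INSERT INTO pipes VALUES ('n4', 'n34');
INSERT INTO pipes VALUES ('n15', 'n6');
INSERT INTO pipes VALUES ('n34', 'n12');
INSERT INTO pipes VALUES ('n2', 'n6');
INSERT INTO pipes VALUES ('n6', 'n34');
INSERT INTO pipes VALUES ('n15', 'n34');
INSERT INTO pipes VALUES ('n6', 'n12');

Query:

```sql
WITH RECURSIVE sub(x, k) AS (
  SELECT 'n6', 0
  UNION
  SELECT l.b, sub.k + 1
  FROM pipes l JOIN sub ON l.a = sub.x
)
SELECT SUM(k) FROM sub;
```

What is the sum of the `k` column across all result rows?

4

Base: (n6, k=0).
Iteration 1: edges from {n6} -> (n12, k=1), (n34, k=1).
Iteration 2: edges from {n12,n34} -> (n12, k=2).
Iteration 3: no outgoing edges from {n12}; recursion stops.
SUM(k) = 0 + 1 + 1 + 2 = 4.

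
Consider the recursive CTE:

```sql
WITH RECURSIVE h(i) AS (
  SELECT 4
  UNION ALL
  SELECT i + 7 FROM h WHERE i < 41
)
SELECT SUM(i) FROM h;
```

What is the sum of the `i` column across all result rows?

Base: i=4.
Iteration 1: 4 < 41 holds -> i = 4 + 7 = 11.
Iteration 2: 11 < 41 holds -> i = 11 + 7 = 18.
Iteration 3: 18 < 41 holds -> i = 18 + 7 = 25.
Iteration 4: 25 < 41 holds -> i = 25 + 7 = 32.
Iteration 5: 32 < 41 holds -> i = 32 + 7 = 39.
Iteration 6: 39 < 41 holds -> i = 39 + 7 = 46.
Iteration 7: 46 < 41 fails; recursion stops.
SUM(i) = 4 + 11 + 18 + 25 + 32 + 39 + 46 = 175.

175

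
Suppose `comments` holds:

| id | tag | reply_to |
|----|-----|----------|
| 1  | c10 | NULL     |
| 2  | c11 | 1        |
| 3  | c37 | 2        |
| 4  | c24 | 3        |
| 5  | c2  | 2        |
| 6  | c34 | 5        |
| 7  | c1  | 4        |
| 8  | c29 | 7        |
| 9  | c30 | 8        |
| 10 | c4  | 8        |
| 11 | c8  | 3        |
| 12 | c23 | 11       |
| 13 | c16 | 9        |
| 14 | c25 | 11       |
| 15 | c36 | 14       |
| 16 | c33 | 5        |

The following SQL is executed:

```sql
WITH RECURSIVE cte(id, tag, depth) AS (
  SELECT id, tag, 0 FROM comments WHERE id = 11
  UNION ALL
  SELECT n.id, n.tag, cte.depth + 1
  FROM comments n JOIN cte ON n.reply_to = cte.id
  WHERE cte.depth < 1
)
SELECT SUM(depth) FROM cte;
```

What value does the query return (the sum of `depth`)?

Base: id=11 (c8) at depth 0.
Iteration 1: rows with reply_to in {11} -> c23 (id 12, depth 1), c25 (id 14, depth 1).
Iteration 2: depth < 1 fails for all current rows; recursion stops.
SUM(depth) = 0 + 1 + 1 = 2.

2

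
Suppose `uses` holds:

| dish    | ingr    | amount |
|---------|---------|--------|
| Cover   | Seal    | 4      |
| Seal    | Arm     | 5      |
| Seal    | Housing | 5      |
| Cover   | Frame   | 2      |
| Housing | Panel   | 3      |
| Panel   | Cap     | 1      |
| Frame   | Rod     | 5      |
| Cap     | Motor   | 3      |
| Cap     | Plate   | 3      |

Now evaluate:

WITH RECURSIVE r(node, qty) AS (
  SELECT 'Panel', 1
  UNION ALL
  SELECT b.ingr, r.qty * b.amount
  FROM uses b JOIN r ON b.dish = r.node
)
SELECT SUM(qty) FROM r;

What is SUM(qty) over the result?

8

Base: (Panel, qty=1).
Iteration 1: components of {Panel} -> Cap = 1*1 = 1.
Iteration 2: components of {Cap} -> Motor = 1*3 = 3, Plate = 1*3 = 3.
Iteration 3: no further components; recursion stops.
SUM(qty) = 1 + 1 + 3 + 3 = 8.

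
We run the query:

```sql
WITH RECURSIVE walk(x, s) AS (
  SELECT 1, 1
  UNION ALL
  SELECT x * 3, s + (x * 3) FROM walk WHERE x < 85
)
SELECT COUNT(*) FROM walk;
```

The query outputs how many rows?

Base: x=1, s=1.
Iteration 1: 1 < 85 holds -> x = 1 * 3 = 3, s = 1 + 3 = 4.
Iteration 2: 3 < 85 holds -> x = 3 * 3 = 9, s = 4 + 9 = 13.
Iteration 3: 9 < 85 holds -> x = 9 * 3 = 27, s = 13 + 27 = 40.
Iteration 4: 27 < 85 holds -> x = 27 * 3 = 81, s = 40 + 81 = 121.
Iteration 5: 81 < 85 holds -> x = 81 * 3 = 243, s = 121 + 243 = 364.
Iteration 6: 243 < 85 fails; recursion stops.
Total rows emitted: 6.

6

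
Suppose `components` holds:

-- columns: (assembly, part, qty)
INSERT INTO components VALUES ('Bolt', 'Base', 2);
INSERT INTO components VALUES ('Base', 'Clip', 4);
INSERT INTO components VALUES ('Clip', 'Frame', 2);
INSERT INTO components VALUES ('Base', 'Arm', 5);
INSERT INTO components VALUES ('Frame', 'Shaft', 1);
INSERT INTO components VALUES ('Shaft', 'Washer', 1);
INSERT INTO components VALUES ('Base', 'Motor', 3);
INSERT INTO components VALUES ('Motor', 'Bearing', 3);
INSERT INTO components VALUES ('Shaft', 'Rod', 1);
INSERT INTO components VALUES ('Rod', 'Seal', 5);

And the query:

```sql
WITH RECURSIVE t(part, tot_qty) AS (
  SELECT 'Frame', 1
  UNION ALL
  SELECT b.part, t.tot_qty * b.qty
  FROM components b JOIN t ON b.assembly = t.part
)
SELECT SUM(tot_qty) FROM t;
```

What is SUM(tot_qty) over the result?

9

Base: (Frame, tot_qty=1).
Iteration 1: components of {Frame} -> Shaft = 1*1 = 1.
Iteration 2: components of {Shaft} -> Rod = 1*1 = 1, Washer = 1*1 = 1.
Iteration 3: components of {Rod,Washer} -> Seal = 1*5 = 5.
Iteration 4: no further components; recursion stops.
SUM(tot_qty) = 1 + 1 + 1 + 1 + 5 = 9.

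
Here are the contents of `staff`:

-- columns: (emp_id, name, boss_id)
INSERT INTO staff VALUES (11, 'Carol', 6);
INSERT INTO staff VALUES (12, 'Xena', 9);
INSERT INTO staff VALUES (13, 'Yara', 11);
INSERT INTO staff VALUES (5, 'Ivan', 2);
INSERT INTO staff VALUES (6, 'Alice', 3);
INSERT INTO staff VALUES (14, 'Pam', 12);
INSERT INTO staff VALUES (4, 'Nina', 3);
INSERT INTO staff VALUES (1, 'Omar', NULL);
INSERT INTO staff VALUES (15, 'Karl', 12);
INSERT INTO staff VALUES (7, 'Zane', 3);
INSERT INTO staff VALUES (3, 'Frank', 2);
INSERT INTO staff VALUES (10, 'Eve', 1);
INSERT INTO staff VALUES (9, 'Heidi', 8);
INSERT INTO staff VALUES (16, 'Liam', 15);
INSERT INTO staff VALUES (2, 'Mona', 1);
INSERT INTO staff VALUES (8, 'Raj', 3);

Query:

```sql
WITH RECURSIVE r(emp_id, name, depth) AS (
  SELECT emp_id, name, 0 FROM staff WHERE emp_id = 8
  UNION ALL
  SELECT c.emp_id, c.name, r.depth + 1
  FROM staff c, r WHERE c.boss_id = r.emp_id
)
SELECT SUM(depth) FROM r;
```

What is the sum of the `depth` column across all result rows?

13

Base: emp_id=8 (Raj) at depth 0.
Iteration 1: rows with boss_id in {8} -> Heidi (id 9, depth 1).
Iteration 2: rows with boss_id in {9} -> Xena (id 12, depth 2).
Iteration 3: rows with boss_id in {12} -> Pam (id 14, depth 3), Karl (id 15, depth 3).
Iteration 4: rows with boss_id in {14,15} -> Liam (id 16, depth 4).
Iteration 5: no rows with boss_id in {16}; recursion stops.
SUM(depth) = 0 + 1 + 2 + 3 + 3 + 4 = 13.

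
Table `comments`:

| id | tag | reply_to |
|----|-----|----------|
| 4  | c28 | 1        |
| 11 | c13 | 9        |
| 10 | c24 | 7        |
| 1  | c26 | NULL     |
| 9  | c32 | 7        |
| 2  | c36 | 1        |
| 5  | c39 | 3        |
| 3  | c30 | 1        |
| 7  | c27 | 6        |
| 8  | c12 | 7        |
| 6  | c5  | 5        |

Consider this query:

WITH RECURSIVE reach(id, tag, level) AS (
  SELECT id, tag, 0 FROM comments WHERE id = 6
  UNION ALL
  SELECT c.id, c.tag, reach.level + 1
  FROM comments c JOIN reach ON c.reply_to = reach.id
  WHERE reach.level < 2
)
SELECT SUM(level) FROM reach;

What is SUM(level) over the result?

Base: id=6 (c5) at level 0.
Iteration 1: rows with reply_to in {6} -> c27 (id 7, level 1).
Iteration 2: rows with reply_to in {7} -> c12 (id 8, level 2), c32 (id 9, level 2), c24 (id 10, level 2).
Iteration 3: level < 2 fails for all current rows; recursion stops.
SUM(level) = 0 + 1 + 2 + 2 + 2 = 7.

7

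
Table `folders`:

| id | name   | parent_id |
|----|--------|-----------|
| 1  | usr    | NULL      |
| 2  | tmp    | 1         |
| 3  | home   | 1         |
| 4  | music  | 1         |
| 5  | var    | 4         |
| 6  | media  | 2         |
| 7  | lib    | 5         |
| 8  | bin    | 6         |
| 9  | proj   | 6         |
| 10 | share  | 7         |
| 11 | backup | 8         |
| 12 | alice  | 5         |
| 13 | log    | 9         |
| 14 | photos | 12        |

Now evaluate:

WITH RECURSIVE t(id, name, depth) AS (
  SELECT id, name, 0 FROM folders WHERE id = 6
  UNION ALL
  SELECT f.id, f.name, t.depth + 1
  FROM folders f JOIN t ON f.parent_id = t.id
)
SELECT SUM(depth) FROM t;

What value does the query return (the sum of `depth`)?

6

Base: id=6 (media) at depth 0.
Iteration 1: rows with parent_id in {6} -> bin (id 8, depth 1), proj (id 9, depth 1).
Iteration 2: rows with parent_id in {8,9} -> backup (id 11, depth 2), log (id 13, depth 2).
Iteration 3: no rows with parent_id in {11,13}; recursion stops.
SUM(depth) = 0 + 1 + 1 + 2 + 2 = 6.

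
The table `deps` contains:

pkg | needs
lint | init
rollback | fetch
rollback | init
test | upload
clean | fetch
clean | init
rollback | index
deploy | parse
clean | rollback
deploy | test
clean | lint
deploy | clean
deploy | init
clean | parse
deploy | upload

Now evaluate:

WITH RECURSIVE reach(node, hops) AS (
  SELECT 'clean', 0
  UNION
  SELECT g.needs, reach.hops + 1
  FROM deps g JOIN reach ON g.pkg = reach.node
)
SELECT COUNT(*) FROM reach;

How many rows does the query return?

9

Base: (clean, hops=0).
Iteration 1: edges from {clean} -> (fetch, hops=1), (init, hops=1), (lint, hops=1), (parse, hops=1), (rollback, hops=1).
Iteration 2: edges from {fetch,init,lint,parse,rollback} -> (fetch, hops=2), (index, hops=2), (init, hops=2). [UNION drops 1 duplicate row(s)]
Iteration 3: no outgoing edges from {fetch,index,init}; recursion stops.
Total rows emitted: 9.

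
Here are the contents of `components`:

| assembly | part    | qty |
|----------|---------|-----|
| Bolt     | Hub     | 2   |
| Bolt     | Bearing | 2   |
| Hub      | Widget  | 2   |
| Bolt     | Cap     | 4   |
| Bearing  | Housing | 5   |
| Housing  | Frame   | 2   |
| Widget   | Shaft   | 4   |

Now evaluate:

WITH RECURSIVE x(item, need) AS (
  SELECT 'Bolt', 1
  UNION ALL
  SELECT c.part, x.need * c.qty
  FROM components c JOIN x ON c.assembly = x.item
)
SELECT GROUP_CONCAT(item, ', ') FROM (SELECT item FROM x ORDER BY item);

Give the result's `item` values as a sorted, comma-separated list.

Bearing, Bolt, Cap, Frame, Housing, Hub, Shaft, Widget

Base: (Bolt, need=1).
Iteration 1: components of {Bolt} -> Bearing = 1*2 = 2, Cap = 1*4 = 4, Hub = 1*2 = 2.
Iteration 2: components of {Bearing,Cap,Hub} -> Housing = 2*5 = 10, Widget = 2*2 = 4.
Iteration 3: components of {Housing,Widget} -> Frame = 10*2 = 20, Shaft = 4*4 = 16.
Iteration 4: no further components; recursion stops.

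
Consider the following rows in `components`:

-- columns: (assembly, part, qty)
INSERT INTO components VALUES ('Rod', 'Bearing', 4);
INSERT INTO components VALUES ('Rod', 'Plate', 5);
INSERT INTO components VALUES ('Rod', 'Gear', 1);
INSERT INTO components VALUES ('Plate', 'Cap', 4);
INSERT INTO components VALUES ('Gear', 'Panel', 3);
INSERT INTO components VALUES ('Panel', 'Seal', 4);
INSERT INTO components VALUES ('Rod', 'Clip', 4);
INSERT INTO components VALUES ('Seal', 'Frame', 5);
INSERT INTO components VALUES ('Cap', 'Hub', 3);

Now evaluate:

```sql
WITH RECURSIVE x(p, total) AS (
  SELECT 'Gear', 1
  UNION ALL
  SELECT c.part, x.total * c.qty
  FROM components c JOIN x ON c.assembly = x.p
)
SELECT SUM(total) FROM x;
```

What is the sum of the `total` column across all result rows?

76

Base: (Gear, total=1).
Iteration 1: components of {Gear} -> Panel = 1*3 = 3.
Iteration 2: components of {Panel} -> Seal = 3*4 = 12.
Iteration 3: components of {Seal} -> Frame = 12*5 = 60.
Iteration 4: no further components; recursion stops.
SUM(total) = 1 + 3 + 12 + 60 = 76.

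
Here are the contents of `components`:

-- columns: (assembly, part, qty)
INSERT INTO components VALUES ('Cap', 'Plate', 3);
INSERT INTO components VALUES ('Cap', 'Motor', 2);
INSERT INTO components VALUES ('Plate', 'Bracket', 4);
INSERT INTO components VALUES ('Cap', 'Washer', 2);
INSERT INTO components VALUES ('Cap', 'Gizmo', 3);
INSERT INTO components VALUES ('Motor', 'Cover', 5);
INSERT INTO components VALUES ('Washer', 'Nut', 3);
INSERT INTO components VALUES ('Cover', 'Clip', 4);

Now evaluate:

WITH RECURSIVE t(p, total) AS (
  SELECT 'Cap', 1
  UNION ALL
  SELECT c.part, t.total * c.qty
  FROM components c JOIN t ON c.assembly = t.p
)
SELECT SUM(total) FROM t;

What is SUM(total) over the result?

Base: (Cap, total=1).
Iteration 1: components of {Cap} -> Gizmo = 1*3 = 3, Motor = 1*2 = 2, Plate = 1*3 = 3, Washer = 1*2 = 2.
Iteration 2: components of {Gizmo,Motor,Plate,Washer} -> Bracket = 3*4 = 12, Cover = 2*5 = 10, Nut = 2*3 = 6.
Iteration 3: components of {Bracket,Cover,Nut} -> Clip = 10*4 = 40.
Iteration 4: no further components; recursion stops.
SUM(total) = 1 + 3 + 2 + 2 + 3 + 12 + 10 + 6 + 40 = 79.

79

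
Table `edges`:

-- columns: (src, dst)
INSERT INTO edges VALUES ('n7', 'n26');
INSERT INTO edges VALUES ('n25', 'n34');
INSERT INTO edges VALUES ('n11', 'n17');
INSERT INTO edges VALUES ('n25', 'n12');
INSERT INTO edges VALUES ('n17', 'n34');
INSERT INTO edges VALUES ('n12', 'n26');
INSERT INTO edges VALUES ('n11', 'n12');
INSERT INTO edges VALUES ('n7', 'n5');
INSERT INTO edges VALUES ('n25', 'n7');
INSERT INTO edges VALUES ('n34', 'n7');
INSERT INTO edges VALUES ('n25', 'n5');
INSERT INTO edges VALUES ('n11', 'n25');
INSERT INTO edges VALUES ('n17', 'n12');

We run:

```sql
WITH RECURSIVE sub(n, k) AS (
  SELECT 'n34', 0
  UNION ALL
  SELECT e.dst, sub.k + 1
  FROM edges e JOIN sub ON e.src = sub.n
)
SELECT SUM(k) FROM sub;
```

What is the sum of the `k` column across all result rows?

Base: (n34, k=0).
Iteration 1: edges from {n34} -> (n7, k=1).
Iteration 2: edges from {n7} -> (n26, k=2), (n5, k=2).
Iteration 3: no outgoing edges from {n26,n5}; recursion stops.
SUM(k) = 0 + 1 + 2 + 2 = 5.

5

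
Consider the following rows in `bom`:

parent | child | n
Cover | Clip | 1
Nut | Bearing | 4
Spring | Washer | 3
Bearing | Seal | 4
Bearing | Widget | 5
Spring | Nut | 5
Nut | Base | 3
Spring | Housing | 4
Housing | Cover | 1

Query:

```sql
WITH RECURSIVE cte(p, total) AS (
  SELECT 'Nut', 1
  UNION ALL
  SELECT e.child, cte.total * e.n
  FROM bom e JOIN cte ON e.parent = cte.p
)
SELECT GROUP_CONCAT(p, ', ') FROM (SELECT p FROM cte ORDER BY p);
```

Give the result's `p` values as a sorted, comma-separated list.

Base, Bearing, Nut, Seal, Widget

Base: (Nut, total=1).
Iteration 1: components of {Nut} -> Base = 1*3 = 3, Bearing = 1*4 = 4.
Iteration 2: components of {Base,Bearing} -> Seal = 4*4 = 16, Widget = 4*5 = 20.
Iteration 3: no further components; recursion stops.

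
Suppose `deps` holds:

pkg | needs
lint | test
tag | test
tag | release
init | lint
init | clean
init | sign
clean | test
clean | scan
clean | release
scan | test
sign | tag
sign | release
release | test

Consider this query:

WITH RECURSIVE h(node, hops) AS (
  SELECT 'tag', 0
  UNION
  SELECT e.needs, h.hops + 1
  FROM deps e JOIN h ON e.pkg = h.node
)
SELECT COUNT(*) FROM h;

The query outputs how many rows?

Base: (tag, hops=0).
Iteration 1: edges from {tag} -> (release, hops=1), (test, hops=1).
Iteration 2: edges from {release,test} -> (test, hops=2).
Iteration 3: no outgoing edges from {test}; recursion stops.
Total rows emitted: 4.

4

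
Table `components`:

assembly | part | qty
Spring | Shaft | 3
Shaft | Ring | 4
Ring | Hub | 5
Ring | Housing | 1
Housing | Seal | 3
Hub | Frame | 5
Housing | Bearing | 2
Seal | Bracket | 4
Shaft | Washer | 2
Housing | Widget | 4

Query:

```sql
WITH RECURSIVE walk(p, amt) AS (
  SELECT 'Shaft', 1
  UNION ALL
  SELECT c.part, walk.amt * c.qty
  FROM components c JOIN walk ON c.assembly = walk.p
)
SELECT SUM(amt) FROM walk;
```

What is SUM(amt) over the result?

215

Base: (Shaft, amt=1).
Iteration 1: components of {Shaft} -> Ring = 1*4 = 4, Washer = 1*2 = 2.
Iteration 2: components of {Ring,Washer} -> Housing = 4*1 = 4, Hub = 4*5 = 20.
Iteration 3: components of {Housing,Hub} -> Bearing = 4*2 = 8, Frame = 20*5 = 100, Seal = 4*3 = 12, Widget = 4*4 = 16.
Iteration 4: components of {Bearing,Frame,Seal,Widget} -> Bracket = 12*4 = 48.
Iteration 5: no further components; recursion stops.
SUM(amt) = 1 + 4 + 2 + 20 + 4 + 100 + 12 + 8 + 16 + 48 = 215.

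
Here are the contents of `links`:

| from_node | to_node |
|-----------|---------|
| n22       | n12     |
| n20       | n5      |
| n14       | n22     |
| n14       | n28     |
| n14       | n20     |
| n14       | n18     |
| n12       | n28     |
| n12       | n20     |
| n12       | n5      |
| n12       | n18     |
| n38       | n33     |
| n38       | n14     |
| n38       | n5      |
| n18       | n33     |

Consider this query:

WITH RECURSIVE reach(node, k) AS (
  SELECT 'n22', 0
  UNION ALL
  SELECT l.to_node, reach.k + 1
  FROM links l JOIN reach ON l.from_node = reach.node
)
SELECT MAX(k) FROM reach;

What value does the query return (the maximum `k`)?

3

Base: (n22, k=0).
Iteration 1: edges from {n22} -> (n12, k=1).
Iteration 2: edges from {n12} -> (n18, k=2), (n20, k=2), (n28, k=2), (n5, k=2).
Iteration 3: edges from {n18,n20,n28,n5} -> (n33, k=3), (n5, k=3).
Iteration 4: no outgoing edges from {n33,n5}; recursion stops.
k values: 0, 1, 2, 2, 2, 2, 3, 3; the maximum is 3.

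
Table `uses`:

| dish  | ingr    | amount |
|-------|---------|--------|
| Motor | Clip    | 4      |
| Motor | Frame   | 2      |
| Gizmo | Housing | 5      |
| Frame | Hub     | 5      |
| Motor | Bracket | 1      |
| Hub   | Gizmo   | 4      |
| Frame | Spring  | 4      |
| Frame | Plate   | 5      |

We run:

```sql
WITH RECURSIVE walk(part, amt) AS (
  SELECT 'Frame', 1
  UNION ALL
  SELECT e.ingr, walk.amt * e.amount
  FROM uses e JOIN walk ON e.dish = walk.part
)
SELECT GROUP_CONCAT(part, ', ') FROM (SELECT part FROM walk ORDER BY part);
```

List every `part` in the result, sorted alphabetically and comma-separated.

Base: (Frame, amt=1).
Iteration 1: components of {Frame} -> Hub = 1*5 = 5, Plate = 1*5 = 5, Spring = 1*4 = 4.
Iteration 2: components of {Hub,Plate,Spring} -> Gizmo = 5*4 = 20.
Iteration 3: components of {Gizmo} -> Housing = 20*5 = 100.
Iteration 4: no further components; recursion stops.

Frame, Gizmo, Housing, Hub, Plate, Spring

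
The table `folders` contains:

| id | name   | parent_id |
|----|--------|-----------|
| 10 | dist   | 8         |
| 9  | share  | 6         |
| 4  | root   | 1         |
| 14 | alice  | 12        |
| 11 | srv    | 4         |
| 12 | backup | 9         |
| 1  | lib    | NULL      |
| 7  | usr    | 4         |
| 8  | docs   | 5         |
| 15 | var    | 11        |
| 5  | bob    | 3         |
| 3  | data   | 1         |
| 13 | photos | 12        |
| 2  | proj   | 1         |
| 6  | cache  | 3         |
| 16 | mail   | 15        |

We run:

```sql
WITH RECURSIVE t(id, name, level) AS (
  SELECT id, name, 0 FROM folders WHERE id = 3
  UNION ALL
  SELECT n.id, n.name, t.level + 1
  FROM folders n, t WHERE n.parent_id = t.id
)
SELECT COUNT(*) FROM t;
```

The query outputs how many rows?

9

Base: id=3 (data) at level 0.
Iteration 1: rows with parent_id in {3} -> bob (id 5, level 1), cache (id 6, level 1).
Iteration 2: rows with parent_id in {5,6} -> docs (id 8, level 2), share (id 9, level 2).
Iteration 3: rows with parent_id in {8,9} -> dist (id 10, level 3), backup (id 12, level 3).
Iteration 4: rows with parent_id in {10,12} -> photos (id 13, level 4), alice (id 14, level 4).
Iteration 5: no rows with parent_id in {13,14}; recursion stops.
Total rows emitted: 9.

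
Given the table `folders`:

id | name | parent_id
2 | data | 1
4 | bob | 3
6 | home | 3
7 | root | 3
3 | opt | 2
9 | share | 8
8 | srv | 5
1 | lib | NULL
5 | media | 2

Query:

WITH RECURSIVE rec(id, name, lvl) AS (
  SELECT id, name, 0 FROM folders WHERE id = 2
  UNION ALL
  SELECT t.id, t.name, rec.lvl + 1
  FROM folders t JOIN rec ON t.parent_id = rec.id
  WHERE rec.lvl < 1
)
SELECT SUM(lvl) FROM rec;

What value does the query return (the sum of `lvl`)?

Base: id=2 (data) at lvl 0.
Iteration 1: rows with parent_id in {2} -> opt (id 3, lvl 1), media (id 5, lvl 1).
Iteration 2: lvl < 1 fails for all current rows; recursion stops.
SUM(lvl) = 0 + 1 + 1 = 2.

2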